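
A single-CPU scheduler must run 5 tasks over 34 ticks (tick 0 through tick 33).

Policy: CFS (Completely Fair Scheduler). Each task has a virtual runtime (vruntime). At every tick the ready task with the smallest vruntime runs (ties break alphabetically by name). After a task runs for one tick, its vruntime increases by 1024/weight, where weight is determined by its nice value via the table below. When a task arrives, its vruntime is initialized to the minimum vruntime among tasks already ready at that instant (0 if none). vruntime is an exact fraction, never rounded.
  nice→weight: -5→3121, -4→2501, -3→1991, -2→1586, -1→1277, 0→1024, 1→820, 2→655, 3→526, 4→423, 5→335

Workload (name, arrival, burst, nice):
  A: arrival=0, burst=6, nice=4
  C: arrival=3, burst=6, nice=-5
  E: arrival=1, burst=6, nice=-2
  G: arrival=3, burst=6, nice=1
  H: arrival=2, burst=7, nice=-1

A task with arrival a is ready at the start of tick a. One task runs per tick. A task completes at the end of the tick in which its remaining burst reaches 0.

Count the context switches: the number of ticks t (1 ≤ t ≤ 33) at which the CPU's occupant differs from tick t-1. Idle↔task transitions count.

t=0: vr[A=0] → run A
t=1: vr[A=1024/423 E=1024/423] → run A
t=2: vr[A=2048/423 E=1024/423 H=1024/423] → run E
t=3: vr[A=2048/423 C=1024/423 E=1028608/335439 G=1024/423 H=1024/423] → run C
t=4: vr[A=2048/423 C=3629056/1320183 E=1028608/335439 G=1024/423 H=1024/423] → run G
t=5: vr[A=2048/423 C=3629056/1320183 E=1028608/335439 G=318208/86715 H=1024/423] → run H
t=6: vr[A=2048/423 C=3629056/1320183 E=1028608/335439 G=318208/86715 H=1740800/540171] → run C
t=7: vr[A=2048/423 C=4062208/1320183 E=1028608/335439 G=318208/86715 H=1740800/540171] → run E
t=8: vr[A=2048/423 C=4062208/1320183 E=1245184/335439 G=318208/86715 H=1740800/540171] → run C
t=9: vr[A=2048/423 C=4495360/1320183 E=1245184/335439 G=318208/86715 H=1740800/540171] → run H
t=10: vr[A=2048/423 C=4495360/1320183 E=1245184/335439 G=318208/86715 H=2173952/540171] → run C
t=11: vr[A=2048/423 C=4928512/1320183 E=1245184/335439 G=318208/86715 H=2173952/540171] → run G
t=12: vr[A=2048/423 C=4928512/1320183 E=1245184/335439 G=426496/86715 H=2173952/540171] → run E
t=13: vr[A=2048/423 C=4928512/1320183 E=1461760/335439 G=426496/86715 H=2173952/540171] → run C
t=14: vr[A=2048/423 C=5361664/1320183 E=1461760/335439 G=426496/86715 H=2173952/540171] → run H
t=15: vr[A=2048/423 C=5361664/1320183 E=1461760/335439 G=426496/86715 H=2607104/540171] → run C
t=16: vr[A=2048/423 E=1461760/335439 G=426496/86715 H=2607104/540171] → run E
t=17: vr[A=2048/423 E=1678336/335439 G=426496/86715 H=2607104/540171] → run H
t=18: vr[A=2048/423 E=1678336/335439 G=426496/86715 H=3040256/540171] → run A
t=19: vr[A=1024/141 E=1678336/335439 G=426496/86715 H=3040256/540171] → run G
t=20: vr[A=1024/141 E=1678336/335439 G=534784/86715 H=3040256/540171] → run E
t=21: vr[A=1024/141 E=1894912/335439 G=534784/86715 H=3040256/540171] → run H
t=22: vr[A=1024/141 E=1894912/335439 G=534784/86715 H=3473408/540171] → run E
t=23: vr[A=1024/141 G=534784/86715 H=3473408/540171] → run G
t=24: vr[A=1024/141 G=643072/86715 H=3473408/540171] → run H
t=25: vr[A=1024/141 G=643072/86715 H=3906560/540171] → run H
t=26: vr[A=1024/141 G=643072/86715] → run A
t=27: vr[A=4096/423 G=643072/86715] → run G
t=28: vr[A=4096/423 G=150272/17343] → run G
t=29: vr[A=4096/423] → run A
t=30: vr[A=5120/423] → run A
t=31: (idle)
t=32: (idle)
t=33: (idle)

context switches = 27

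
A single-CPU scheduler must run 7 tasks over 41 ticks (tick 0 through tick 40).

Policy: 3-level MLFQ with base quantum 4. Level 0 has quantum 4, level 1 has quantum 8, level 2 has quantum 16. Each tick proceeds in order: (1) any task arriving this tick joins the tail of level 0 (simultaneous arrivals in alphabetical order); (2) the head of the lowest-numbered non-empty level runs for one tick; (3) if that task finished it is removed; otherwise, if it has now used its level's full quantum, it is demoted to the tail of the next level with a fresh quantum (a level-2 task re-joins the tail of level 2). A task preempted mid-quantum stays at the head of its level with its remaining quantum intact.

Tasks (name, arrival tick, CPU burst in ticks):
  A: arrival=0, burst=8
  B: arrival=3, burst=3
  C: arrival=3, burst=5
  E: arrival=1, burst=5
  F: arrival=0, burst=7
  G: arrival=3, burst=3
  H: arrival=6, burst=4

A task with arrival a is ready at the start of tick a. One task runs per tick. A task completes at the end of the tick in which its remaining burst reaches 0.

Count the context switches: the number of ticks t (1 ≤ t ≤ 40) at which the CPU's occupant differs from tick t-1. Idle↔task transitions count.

context switches = 11

t=0: L0/L1/L2 = AF/-/- → run A
t=1: L0/L1/L2 = AFE/-/- → run A
t=2: L0/L1/L2 = AFE/-/- → run A
t=3: L0/L1/L2 = AFEBCG/-/- → run A
t=4: L0/L1/L2 = FEBCG/A/- → run F
t=5: L0/L1/L2 = FEBCG/A/- → run F
t=6: L0/L1/L2 = FEBCGH/A/- → run F
t=7: L0/L1/L2 = FEBCGH/A/- → run F
t=8: L0/L1/L2 = EBCGH/AF/- → run E
t=9: L0/L1/L2 = EBCGH/AF/- → run E
t=10: L0/L1/L2 = EBCGH/AF/- → run E
t=11: L0/L1/L2 = EBCGH/AF/- → run E
t=12: L0/L1/L2 = BCGH/AFE/- → run B
t=13: L0/L1/L2 = BCGH/AFE/- → run B
t=14: L0/L1/L2 = BCGH/AFE/- → run B
t=15: L0/L1/L2 = CGH/AFE/- → run C
t=16: L0/L1/L2 = CGH/AFE/- → run C
t=17: L0/L1/L2 = CGH/AFE/- → run C
t=18: L0/L1/L2 = CGH/AFE/- → run C
t=19: L0/L1/L2 = GH/AFEC/- → run G
t=20: L0/L1/L2 = GH/AFEC/- → run G
t=21: L0/L1/L2 = GH/AFEC/- → run G
t=22: L0/L1/L2 = H/AFEC/- → run H
t=23: L0/L1/L2 = H/AFEC/- → run H
t=24: L0/L1/L2 = H/AFEC/- → run H
t=25: L0/L1/L2 = H/AFEC/- → run H
t=26: L0/L1/L2 = -/AFEC/- → run A
t=27: L0/L1/L2 = -/AFEC/- → run A
t=28: L0/L1/L2 = -/AFEC/- → run A
t=29: L0/L1/L2 = -/AFEC/- → run A
t=30: L0/L1/L2 = -/FEC/- → run F
t=31: L0/L1/L2 = -/FEC/- → run F
t=32: L0/L1/L2 = -/FEC/- → run F
t=33: L0/L1/L2 = -/EC/- → run E
t=34: L0/L1/L2 = -/C/- → run C
t=35: (idle)
t=36: (idle)
t=37: (idle)
t=38: (idle)
t=39: (idle)
t=40: (idle)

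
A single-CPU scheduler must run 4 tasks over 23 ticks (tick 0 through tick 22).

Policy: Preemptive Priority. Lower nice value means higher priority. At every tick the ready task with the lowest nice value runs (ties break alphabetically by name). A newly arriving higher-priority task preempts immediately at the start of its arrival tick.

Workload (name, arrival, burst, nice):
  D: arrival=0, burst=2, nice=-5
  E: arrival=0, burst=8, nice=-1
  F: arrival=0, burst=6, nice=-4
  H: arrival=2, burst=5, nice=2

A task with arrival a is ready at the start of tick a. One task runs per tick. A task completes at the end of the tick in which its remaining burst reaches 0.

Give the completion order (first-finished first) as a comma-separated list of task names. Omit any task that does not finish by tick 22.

t=0: ready={D,E,F} → run D
t=1: ready={D,E,F} → run D
t=2: ready={E,F,H} → run F
t=3: ready={E,F,H} → run F
t=4: ready={E,F,H} → run F
t=5: ready={E,F,H} → run F
t=6: ready={E,F,H} → run F
t=7: ready={E,F,H} → run F
t=8: ready={E,H} → run E
t=9: ready={E,H} → run E
t=10: ready={E,H} → run E
t=11: ready={E,H} → run E
t=12: ready={E,H} → run E
t=13: ready={E,H} → run E
t=14: ready={E,H} → run E
t=15: ready={E,H} → run E
t=16: ready={H} → run H
t=17: ready={H} → run H
t=18: ready={H} → run H
t=19: ready={H} → run H
t=20: ready={H} → run H
t=21: (idle)
t=22: (idle)

completion order = D, F, E, H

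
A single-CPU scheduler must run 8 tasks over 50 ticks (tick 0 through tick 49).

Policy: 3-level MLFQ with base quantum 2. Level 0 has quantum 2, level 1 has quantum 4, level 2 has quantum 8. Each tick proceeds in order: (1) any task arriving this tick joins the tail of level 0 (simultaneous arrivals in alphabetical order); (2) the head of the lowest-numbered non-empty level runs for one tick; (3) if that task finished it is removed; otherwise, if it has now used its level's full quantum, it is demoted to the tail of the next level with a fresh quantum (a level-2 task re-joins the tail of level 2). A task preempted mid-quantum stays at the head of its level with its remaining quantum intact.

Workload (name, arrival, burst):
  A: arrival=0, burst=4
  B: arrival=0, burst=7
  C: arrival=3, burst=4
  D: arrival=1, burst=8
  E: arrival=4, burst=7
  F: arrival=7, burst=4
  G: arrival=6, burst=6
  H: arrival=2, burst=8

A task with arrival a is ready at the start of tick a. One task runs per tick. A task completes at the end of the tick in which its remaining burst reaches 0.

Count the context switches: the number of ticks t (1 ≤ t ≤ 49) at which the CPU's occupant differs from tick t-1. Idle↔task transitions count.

t=0: L0/L1/L2 = AB/-/- → run A
t=1: L0/L1/L2 = ABD/-/- → run A
t=2: L0/L1/L2 = BDH/A/- → run B
t=3: L0/L1/L2 = BDHC/A/- → run B
t=4: L0/L1/L2 = DHCE/AB/- → run D
t=5: L0/L1/L2 = DHCE/AB/- → run D
t=6: L0/L1/L2 = HCEG/ABD/- → run H
t=7: L0/L1/L2 = HCEGF/ABD/- → run H
t=8: L0/L1/L2 = CEGF/ABDH/- → run C
t=9: L0/L1/L2 = CEGF/ABDH/- → run C
t=10: L0/L1/L2 = EGF/ABDHC/- → run E
t=11: L0/L1/L2 = EGF/ABDHC/- → run E
t=12: L0/L1/L2 = GF/ABDHCE/- → run G
t=13: L0/L1/L2 = GF/ABDHCE/- → run G
t=14: L0/L1/L2 = F/ABDHCEG/- → run F
t=15: L0/L1/L2 = F/ABDHCEG/- → run F
t=16: L0/L1/L2 = -/ABDHCEGF/- → run A
t=17: L0/L1/L2 = -/ABDHCEGF/- → run A
t=18: L0/L1/L2 = -/BDHCEGF/- → run B
t=19: L0/L1/L2 = -/BDHCEGF/- → run B
t=20: L0/L1/L2 = -/BDHCEGF/- → run B
t=21: L0/L1/L2 = -/BDHCEGF/- → run B
t=22: L0/L1/L2 = -/DHCEGF/B → run D
t=23: L0/L1/L2 = -/DHCEGF/B → run D
t=24: L0/L1/L2 = -/DHCEGF/B → run D
t=25: L0/L1/L2 = -/DHCEGF/B → run D
t=26: L0/L1/L2 = -/HCEGF/BD → run H
t=27: L0/L1/L2 = -/HCEGF/BD → run H
t=28: L0/L1/L2 = -/HCEGF/BD → run H
t=29: L0/L1/L2 = -/HCEGF/BD → run H
t=30: L0/L1/L2 = -/CEGF/BDH → run C
t=31: L0/L1/L2 = -/CEGF/BDH → run C
t=32: L0/L1/L2 = -/EGF/BDH → run E
t=33: L0/L1/L2 = -/EGF/BDH → run E
t=34: L0/L1/L2 = -/EGF/BDH → run E
t=35: L0/L1/L2 = -/EGF/BDH → run E
t=36: L0/L1/L2 = -/GF/BDHE → run G
t=37: L0/L1/L2 = -/GF/BDHE → run G
t=38: L0/L1/L2 = -/GF/BDHE → run G
t=39: L0/L1/L2 = -/GF/BDHE → run G
t=40: L0/L1/L2 = -/F/BDHE → run F
t=41: L0/L1/L2 = -/F/BDHE → run F
t=42: L0/L1/L2 = -/-/BDHE → run B
t=43: L0/L1/L2 = -/-/DHE → run D
t=44: L0/L1/L2 = -/-/DHE → run D
t=45: L0/L1/L2 = -/-/HE → run H
t=46: L0/L1/L2 = -/-/HE → run H
t=47: L0/L1/L2 = -/-/E → run E
t=48: (idle)
t=49: (idle)

context switches = 20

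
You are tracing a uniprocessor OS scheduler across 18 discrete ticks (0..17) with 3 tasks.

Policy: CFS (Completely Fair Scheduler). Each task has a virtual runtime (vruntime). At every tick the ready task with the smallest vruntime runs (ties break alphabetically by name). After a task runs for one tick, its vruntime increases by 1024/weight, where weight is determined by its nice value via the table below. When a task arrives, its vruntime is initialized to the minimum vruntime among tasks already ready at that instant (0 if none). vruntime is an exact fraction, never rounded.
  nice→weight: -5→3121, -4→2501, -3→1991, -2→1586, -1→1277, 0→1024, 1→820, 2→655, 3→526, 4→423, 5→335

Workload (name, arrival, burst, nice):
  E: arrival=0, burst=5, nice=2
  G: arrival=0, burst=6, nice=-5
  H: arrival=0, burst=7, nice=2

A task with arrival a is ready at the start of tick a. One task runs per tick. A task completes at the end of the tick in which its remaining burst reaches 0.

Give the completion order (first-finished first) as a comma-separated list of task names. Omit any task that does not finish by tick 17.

completion order = G, E, H

t=0: vr[E=0 G=0 H=0] → run E
t=1: vr[E=1024/655 G=0 H=0] → run G
t=2: vr[E=1024/655 G=1024/3121 H=0] → run H
t=3: vr[E=1024/655 G=1024/3121 H=1024/655] → run G
t=4: vr[E=1024/655 G=2048/3121 H=1024/655] → run G
t=5: vr[E=1024/655 G=3072/3121 H=1024/655] → run G
t=6: vr[E=1024/655 G=4096/3121 H=1024/655] → run G
t=7: vr[E=1024/655 G=5120/3121 H=1024/655] → run E
t=8: vr[E=2048/655 G=5120/3121 H=1024/655] → run H
t=9: vr[E=2048/655 G=5120/3121 H=2048/655] → run G
t=10: vr[E=2048/655 H=2048/655] → run E
t=11: vr[E=3072/655 H=2048/655] → run H
t=12: vr[E=3072/655 H=3072/655] → run E
t=13: vr[E=4096/655 H=3072/655] → run H
t=14: vr[E=4096/655 H=4096/655] → run E
t=15: vr[H=4096/655] → run H
t=16: vr[H=1024/131] → run H
t=17: vr[H=6144/655] → run H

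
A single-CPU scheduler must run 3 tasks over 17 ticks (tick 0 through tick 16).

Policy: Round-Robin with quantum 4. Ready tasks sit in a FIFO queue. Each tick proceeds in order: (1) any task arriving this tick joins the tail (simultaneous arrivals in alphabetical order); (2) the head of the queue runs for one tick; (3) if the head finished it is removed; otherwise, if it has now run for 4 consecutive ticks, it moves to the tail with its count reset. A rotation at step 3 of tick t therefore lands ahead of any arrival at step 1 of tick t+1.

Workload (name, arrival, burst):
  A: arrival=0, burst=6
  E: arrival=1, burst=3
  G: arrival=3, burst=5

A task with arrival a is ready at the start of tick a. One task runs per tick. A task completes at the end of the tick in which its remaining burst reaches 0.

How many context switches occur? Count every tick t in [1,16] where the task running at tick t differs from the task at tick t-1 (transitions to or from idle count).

context switches = 5

t=0: queue=[A] q_used=0 → run A
t=1: queue=[A,E] q_used=1 → run A
t=2: queue=[A,E] q_used=2 → run A
t=3: queue=[A,E,G] q_used=3 → run A
t=4: queue=[E,G,A] q_used=0 → run E
t=5: queue=[E,G,A] q_used=1 → run E
t=6: queue=[E,G,A] q_used=2 → run E
t=7: queue=[G,A] q_used=0 → run G
t=8: queue=[G,A] q_used=1 → run G
t=9: queue=[G,A] q_used=2 → run G
t=10: queue=[G,A] q_used=3 → run G
t=11: queue=[A,G] q_used=0 → run A
t=12: queue=[A,G] q_used=1 → run A
t=13: queue=[G] q_used=0 → run G
t=14: (idle)
t=15: (idle)
t=16: (idle)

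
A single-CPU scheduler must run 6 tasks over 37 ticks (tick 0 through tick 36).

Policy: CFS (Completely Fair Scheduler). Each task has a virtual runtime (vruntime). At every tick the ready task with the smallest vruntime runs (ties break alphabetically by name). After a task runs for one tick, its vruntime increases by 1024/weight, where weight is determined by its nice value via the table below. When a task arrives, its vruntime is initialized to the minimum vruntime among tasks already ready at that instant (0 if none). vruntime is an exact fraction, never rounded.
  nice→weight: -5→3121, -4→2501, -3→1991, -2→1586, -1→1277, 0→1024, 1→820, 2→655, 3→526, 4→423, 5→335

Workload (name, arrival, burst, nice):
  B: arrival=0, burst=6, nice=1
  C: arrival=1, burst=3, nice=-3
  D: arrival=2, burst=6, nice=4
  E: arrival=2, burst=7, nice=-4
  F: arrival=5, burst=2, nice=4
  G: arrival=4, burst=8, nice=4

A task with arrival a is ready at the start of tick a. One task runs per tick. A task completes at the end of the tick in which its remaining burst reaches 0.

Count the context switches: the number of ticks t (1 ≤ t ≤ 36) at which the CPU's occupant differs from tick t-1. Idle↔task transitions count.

context switches = 27

t=0: vr[B=0] → run B
t=1: vr[B=256/205 C=256/205] → run B
t=2: vr[B=512/205 C=256/205 D=256/205 E=256/205] → run C
t=3: vr[B=512/205 C=719616/408155 D=256/205 E=256/205] → run D
t=4: vr[B=512/205 C=719616/408155 D=318208/86715 E=256/205 G=256/205] → run E
t=5: vr[B=512/205 C=719616/408155 D=318208/86715 E=20736/12505 F=256/205 G=256/205] → run F
t=6: vr[B=512/205 C=719616/408155 D=318208/86715 E=20736/12505 F=318208/86715 G=256/205] → run G
t=7: vr[B=512/205 C=719616/408155 D=318208/86715 E=20736/12505 F=318208/86715 G=318208/86715] → run E
t=8: vr[B=512/205 C=719616/408155 D=318208/86715 E=25856/12505 F=318208/86715 G=318208/86715] → run C
t=9: vr[B=512/205 C=929536/408155 D=318208/86715 E=25856/12505 F=318208/86715 G=318208/86715] → run E
t=10: vr[B=512/205 C=929536/408155 D=318208/86715 E=30976/12505 F=318208/86715 G=318208/86715] → run C
t=11: vr[B=512/205 D=318208/86715 E=30976/12505 F=318208/86715 G=318208/86715] → run E
t=12: vr[B=512/205 D=318208/86715 E=36096/12505 F=318208/86715 G=318208/86715] → run B
t=13: vr[B=768/205 D=318208/86715 E=36096/12505 F=318208/86715 G=318208/86715] → run E
t=14: vr[B=768/205 D=318208/86715 E=41216/12505 F=318208/86715 G=318208/86715] → run E
t=15: vr[B=768/205 D=318208/86715 E=46336/12505 F=318208/86715 G=318208/86715] → run D
t=16: vr[B=768/205 D=528128/86715 E=46336/12505 F=318208/86715 G=318208/86715] → run F
t=17: vr[B=768/205 D=528128/86715 E=46336/12505 G=318208/86715] → run G
t=18: vr[B=768/205 D=528128/86715 E=46336/12505 G=528128/86715] → run E
t=19: vr[B=768/205 D=528128/86715 G=528128/86715] → run B
t=20: vr[B=1024/205 D=528128/86715 G=528128/86715] → run B
t=21: vr[B=256/41 D=528128/86715 G=528128/86715] → run D
t=22: vr[B=256/41 D=246016/28905 G=528128/86715] → run G
t=23: vr[B=256/41 D=246016/28905 G=246016/28905] → run B
t=24: vr[D=246016/28905 G=246016/28905] → run D
t=25: vr[D=947968/86715 G=246016/28905] → run G
t=26: vr[D=947968/86715 G=947968/86715] → run D
t=27: vr[D=1157888/86715 G=947968/86715] → run G
t=28: vr[D=1157888/86715 G=1157888/86715] → run D
t=29: vr[G=1157888/86715] → run G
t=30: vr[G=455936/28905] → run G
t=31: vr[G=1577728/86715] → run G
t=32: (idle)
t=33: (idle)
t=34: (idle)
t=35: (idle)
t=36: (idle)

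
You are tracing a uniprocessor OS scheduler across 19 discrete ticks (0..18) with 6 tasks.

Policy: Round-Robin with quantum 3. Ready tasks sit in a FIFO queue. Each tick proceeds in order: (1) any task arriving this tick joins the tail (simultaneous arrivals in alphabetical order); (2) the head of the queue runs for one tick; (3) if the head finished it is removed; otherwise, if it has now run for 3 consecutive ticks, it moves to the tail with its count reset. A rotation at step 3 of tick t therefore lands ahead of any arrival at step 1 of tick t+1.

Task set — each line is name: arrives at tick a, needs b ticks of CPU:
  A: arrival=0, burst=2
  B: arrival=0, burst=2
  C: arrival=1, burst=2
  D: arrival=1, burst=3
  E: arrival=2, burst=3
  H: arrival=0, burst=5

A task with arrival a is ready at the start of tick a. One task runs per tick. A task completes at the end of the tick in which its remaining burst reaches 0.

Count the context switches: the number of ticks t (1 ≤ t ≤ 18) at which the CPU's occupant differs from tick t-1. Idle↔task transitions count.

context switches = 7

t=0: queue=[A,B,H] q_used=0 → run A
t=1: queue=[A,B,H,C,D] q_used=1 → run A
t=2: queue=[B,H,C,D,E] q_used=0 → run B
t=3: queue=[B,H,C,D,E] q_used=1 → run B
t=4: queue=[H,C,D,E] q_used=0 → run H
t=5: queue=[H,C,D,E] q_used=1 → run H
t=6: queue=[H,C,D,E] q_used=2 → run H
t=7: queue=[C,D,E,H] q_used=0 → run C
t=8: queue=[C,D,E,H] q_used=1 → run C
t=9: queue=[D,E,H] q_used=0 → run D
t=10: queue=[D,E,H] q_used=1 → run D
t=11: queue=[D,E,H] q_used=2 → run D
t=12: queue=[E,H] q_used=0 → run E
t=13: queue=[E,H] q_used=1 → run E
t=14: queue=[E,H] q_used=2 → run E
t=15: queue=[H] q_used=0 → run H
t=16: queue=[H] q_used=1 → run H
t=17: (idle)
t=18: (idle)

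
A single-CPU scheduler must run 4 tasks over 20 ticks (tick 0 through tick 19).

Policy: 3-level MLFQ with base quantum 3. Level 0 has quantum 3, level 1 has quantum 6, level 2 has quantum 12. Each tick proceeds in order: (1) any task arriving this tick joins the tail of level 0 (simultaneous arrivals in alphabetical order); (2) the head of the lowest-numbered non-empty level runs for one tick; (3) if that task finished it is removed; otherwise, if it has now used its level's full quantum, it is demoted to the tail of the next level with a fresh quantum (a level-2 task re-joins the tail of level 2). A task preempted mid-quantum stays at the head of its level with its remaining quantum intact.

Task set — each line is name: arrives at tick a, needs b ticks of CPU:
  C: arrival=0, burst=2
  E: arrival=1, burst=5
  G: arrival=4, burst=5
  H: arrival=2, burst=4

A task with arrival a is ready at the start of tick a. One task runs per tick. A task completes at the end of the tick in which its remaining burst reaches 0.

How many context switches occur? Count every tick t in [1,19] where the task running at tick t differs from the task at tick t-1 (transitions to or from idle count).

t=0: L0/L1/L2 = C/-/- → run C
t=1: L0/L1/L2 = CE/-/- → run C
t=2: L0/L1/L2 = EH/-/- → run E
t=3: L0/L1/L2 = EH/-/- → run E
t=4: L0/L1/L2 = EHG/-/- → run E
t=5: L0/L1/L2 = HG/E/- → run H
t=6: L0/L1/L2 = HG/E/- → run H
t=7: L0/L1/L2 = HG/E/- → run H
t=8: L0/L1/L2 = G/EH/- → run G
t=9: L0/L1/L2 = G/EH/- → run G
t=10: L0/L1/L2 = G/EH/- → run G
t=11: L0/L1/L2 = -/EHG/- → run E
t=12: L0/L1/L2 = -/EHG/- → run E
t=13: L0/L1/L2 = -/HG/- → run H
t=14: L0/L1/L2 = -/G/- → run G
t=15: L0/L1/L2 = -/G/- → run G
t=16: (idle)
t=17: (idle)
t=18: (idle)
t=19: (idle)

context switches = 7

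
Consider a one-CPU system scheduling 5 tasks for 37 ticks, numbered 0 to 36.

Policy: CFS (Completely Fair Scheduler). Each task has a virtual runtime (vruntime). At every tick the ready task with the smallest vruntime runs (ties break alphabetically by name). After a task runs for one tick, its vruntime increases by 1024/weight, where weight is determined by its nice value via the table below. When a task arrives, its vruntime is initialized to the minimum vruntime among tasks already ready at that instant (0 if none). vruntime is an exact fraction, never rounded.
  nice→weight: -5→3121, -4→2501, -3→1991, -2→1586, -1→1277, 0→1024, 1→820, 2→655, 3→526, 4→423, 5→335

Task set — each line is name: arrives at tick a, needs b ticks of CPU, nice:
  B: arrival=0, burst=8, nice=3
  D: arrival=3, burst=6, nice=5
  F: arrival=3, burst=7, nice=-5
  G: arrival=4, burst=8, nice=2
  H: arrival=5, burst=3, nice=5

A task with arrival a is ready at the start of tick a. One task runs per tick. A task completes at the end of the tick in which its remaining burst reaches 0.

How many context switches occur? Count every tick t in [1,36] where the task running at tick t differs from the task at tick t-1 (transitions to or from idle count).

t=0: vr[B=0] → run B
t=1: vr[B=512/263] → run B
t=2: vr[B=1024/263] → run B
t=3: vr[B=1536/263 D=1536/263 F=1536/263] → run B
t=4: vr[B=2048/263 D=1536/263 F=1536/263 G=1536/263] → run D
t=5: vr[B=2048/263 D=783872/88105 F=1536/263 G=1536/263 H=1536/263] → run F
t=6: vr[B=2048/263 D=783872/88105 F=5063168/820823 G=1536/263 H=1536/263] → run G
t=7: vr[B=2048/263 D=783872/88105 F=5063168/820823 G=1275392/172265 H=1536/263] → run H
t=8: vr[B=2048/263 D=783872/88105 F=5063168/820823 G=1275392/172265 H=783872/88105] → run F
t=9: vr[B=2048/263 D=783872/88105 F=5332480/820823 G=1275392/172265 H=783872/88105] → run F
t=10: vr[B=2048/263 D=783872/88105 F=5601792/820823 G=1275392/172265 H=783872/88105] → run F
t=11: vr[B=2048/263 D=783872/88105 F=5871104/820823 G=1275392/172265 H=783872/88105] → run F
t=12: vr[B=2048/263 D=783872/88105 F=6140416/820823 G=1275392/172265 H=783872/88105] → run G
t=13: vr[B=2048/263 D=783872/88105 F=6140416/820823 G=1544704/172265 H=783872/88105] → run F
t=14: vr[B=2048/263 D=783872/88105 F=6409728/820823 G=1544704/172265 H=783872/88105] → run B
t=15: vr[B=2560/263 D=783872/88105 F=6409728/820823 G=1544704/172265 H=783872/88105] → run F
t=16: vr[B=2560/263 D=783872/88105 G=1544704/172265 H=783872/88105] → run D
t=17: vr[B=2560/263 D=1053184/88105 G=1544704/172265 H=783872/88105] → run H
t=18: vr[B=2560/263 D=1053184/88105 G=1544704/172265 H=1053184/88105] → run G
t=19: vr[B=2560/263 D=1053184/88105 G=1814016/172265 H=1053184/88105] → run B
t=20: vr[B=3072/263 D=1053184/88105 G=1814016/172265 H=1053184/88105] → run G
t=21: vr[B=3072/263 D=1053184/88105 G=2083328/172265 H=1053184/88105] → run B
t=22: vr[B=3584/263 D=1053184/88105 G=2083328/172265 H=1053184/88105] → run D
t=23: vr[B=3584/263 D=1322496/88105 G=2083328/172265 H=1053184/88105] → run H
t=24: vr[B=3584/263 D=1322496/88105 G=2083328/172265] → run G
t=25: vr[B=3584/263 D=1322496/88105 G=470528/34453] → run B
t=26: vr[D=1322496/88105 G=470528/34453] → run G
t=27: vr[D=1322496/88105 G=2621952/172265] → run D
t=28: vr[D=1591808/88105 G=2621952/172265] → run G
t=29: vr[D=1591808/88105 G=2891264/172265] → run G
t=30: vr[D=1591808/88105] → run D
t=31: vr[D=372224/17621] → run D
t=32: (idle)
t=33: (idle)
t=34: (idle)
t=35: (idle)
t=36: (idle)

context switches = 24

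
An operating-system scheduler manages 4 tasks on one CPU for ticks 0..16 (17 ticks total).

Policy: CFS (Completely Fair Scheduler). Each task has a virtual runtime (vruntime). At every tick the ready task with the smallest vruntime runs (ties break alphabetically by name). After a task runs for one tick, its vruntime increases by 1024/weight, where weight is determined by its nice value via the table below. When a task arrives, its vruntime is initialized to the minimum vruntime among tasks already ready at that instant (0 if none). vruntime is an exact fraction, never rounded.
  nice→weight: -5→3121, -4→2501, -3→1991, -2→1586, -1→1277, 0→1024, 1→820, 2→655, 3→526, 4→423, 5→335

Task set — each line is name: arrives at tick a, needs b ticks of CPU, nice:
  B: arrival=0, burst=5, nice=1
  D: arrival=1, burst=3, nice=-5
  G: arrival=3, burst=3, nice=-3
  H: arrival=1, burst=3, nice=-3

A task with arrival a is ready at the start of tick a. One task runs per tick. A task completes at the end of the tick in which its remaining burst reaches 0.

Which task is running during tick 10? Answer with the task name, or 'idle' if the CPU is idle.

running at tick 10 = H

t=0: vr[B=0] → run B
t=1: vr[B=256/205 D=256/205 H=256/205] → run B
t=2: vr[B=512/205 D=256/205 H=256/205] → run D
t=3: vr[B=512/205 D=1008896/639805 G=256/205 H=256/205] → run G
t=4: vr[B=512/205 D=1008896/639805 G=719616/408155 H=256/205] → run H
t=5: vr[B=512/205 D=1008896/639805 G=719616/408155 H=719616/408155] → run D
t=6: vr[B=512/205 D=1218816/639805 G=719616/408155 H=719616/408155] → run G
t=7: vr[B=512/205 D=1218816/639805 G=929536/408155 H=719616/408155] → run H
t=8: vr[B=512/205 D=1218816/639805 G=929536/408155 H=929536/408155] → run D
t=9: vr[B=512/205 G=929536/408155 H=929536/408155] → run G
t=10: vr[B=512/205 H=929536/408155] → run H
t=11: vr[B=512/205] → run B
t=12: vr[B=768/205] → run B
t=13: vr[B=1024/205] → run B
t=14: (idle)
t=15: (idle)
t=16: (idle)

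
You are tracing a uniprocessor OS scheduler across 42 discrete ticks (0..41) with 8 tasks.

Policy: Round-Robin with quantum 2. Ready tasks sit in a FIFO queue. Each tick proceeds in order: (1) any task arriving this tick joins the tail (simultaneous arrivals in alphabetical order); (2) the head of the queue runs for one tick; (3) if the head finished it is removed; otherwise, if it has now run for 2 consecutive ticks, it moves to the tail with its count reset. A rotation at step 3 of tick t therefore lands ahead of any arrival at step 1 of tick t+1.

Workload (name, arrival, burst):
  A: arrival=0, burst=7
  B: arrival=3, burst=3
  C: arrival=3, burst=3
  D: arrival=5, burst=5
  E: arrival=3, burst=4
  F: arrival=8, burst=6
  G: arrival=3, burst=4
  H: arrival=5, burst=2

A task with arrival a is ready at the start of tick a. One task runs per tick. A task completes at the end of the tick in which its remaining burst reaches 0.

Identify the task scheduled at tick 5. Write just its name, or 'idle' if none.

running at tick 5 = B

t=0: queue=[A] q_used=0 → run A
t=1: queue=[A] q_used=1 → run A
t=2: queue=[A] q_used=0 → run A
t=3: queue=[A,B,C,E,G] q_used=1 → run A
t=4: queue=[B,C,E,G,A] q_used=0 → run B
t=5: queue=[B,C,E,G,A,D,H] q_used=1 → run B
t=6: queue=[C,E,G,A,D,H,B] q_used=0 → run C
t=7: queue=[C,E,G,A,D,H,B] q_used=1 → run C
t=8: queue=[E,G,A,D,H,B,C,F] q_used=0 → run E
t=9: queue=[E,G,A,D,H,B,C,F] q_used=1 → run E
t=10: queue=[G,A,D,H,B,C,F,E] q_used=0 → run G
t=11: queue=[G,A,D,H,B,C,F,E] q_used=1 → run G
t=12: queue=[A,D,H,B,C,F,E,G] q_used=0 → run A
t=13: queue=[A,D,H,B,C,F,E,G] q_used=1 → run A
t=14: queue=[D,H,B,C,F,E,G,A] q_used=0 → run D
t=15: queue=[D,H,B,C,F,E,G,A] q_used=1 → run D
t=16: queue=[H,B,C,F,E,G,A,D] q_used=0 → run H
t=17: queue=[H,B,C,F,E,G,A,D] q_used=1 → run H
t=18: queue=[B,C,F,E,G,A,D] q_used=0 → run B
t=19: queue=[C,F,E,G,A,D] q_used=0 → run C
t=20: queue=[F,E,G,A,D] q_used=0 → run F
t=21: queue=[F,E,G,A,D] q_used=1 → run F
t=22: queue=[E,G,A,D,F] q_used=0 → run E
t=23: queue=[E,G,A,D,F] q_used=1 → run E
t=24: queue=[G,A,D,F] q_used=0 → run G
t=25: queue=[G,A,D,F] q_used=1 → run G
t=26: queue=[A,D,F] q_used=0 → run A
t=27: queue=[D,F] q_used=0 → run D
t=28: queue=[D,F] q_used=1 → run D
t=29: queue=[F,D] q_used=0 → run F
t=30: queue=[F,D] q_used=1 → run F
t=31: queue=[D,F] q_used=0 → run D
t=32: queue=[F] q_used=0 → run F
t=33: queue=[F] q_used=1 → run F
t=34: (idle)
t=35: (idle)
t=36: (idle)
t=37: (idle)
t=38: (idle)
t=39: (idle)
t=40: (idle)
t=41: (idle)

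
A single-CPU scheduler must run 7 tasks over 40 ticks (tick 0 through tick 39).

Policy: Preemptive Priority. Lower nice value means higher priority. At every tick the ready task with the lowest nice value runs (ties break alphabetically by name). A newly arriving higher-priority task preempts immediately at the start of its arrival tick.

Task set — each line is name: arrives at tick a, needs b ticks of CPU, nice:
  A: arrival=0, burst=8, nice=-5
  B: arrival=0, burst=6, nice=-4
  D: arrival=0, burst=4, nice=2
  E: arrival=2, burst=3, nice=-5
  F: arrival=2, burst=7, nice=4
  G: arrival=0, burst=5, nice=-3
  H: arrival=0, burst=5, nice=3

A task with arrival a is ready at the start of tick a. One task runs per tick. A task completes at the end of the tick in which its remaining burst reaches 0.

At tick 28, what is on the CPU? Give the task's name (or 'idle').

running at tick 28 = H

t=0: ready={A,B,D,G,H} → run A
t=1: ready={A,B,D,G,H} → run A
t=2: ready={A,B,D,E,F,G,H} → run A
t=3: ready={A,B,D,E,F,G,H} → run A
t=4: ready={A,B,D,E,F,G,H} → run A
t=5: ready={A,B,D,E,F,G,H} → run A
t=6: ready={A,B,D,E,F,G,H} → run A
t=7: ready={A,B,D,E,F,G,H} → run A
t=8: ready={B,D,E,F,G,H} → run E
t=9: ready={B,D,E,F,G,H} → run E
t=10: ready={B,D,E,F,G,H} → run E
t=11: ready={B,D,F,G,H} → run B
t=12: ready={B,D,F,G,H} → run B
t=13: ready={B,D,F,G,H} → run B
t=14: ready={B,D,F,G,H} → run B
t=15: ready={B,D,F,G,H} → run B
t=16: ready={B,D,F,G,H} → run B
t=17: ready={D,F,G,H} → run G
t=18: ready={D,F,G,H} → run G
t=19: ready={D,F,G,H} → run G
t=20: ready={D,F,G,H} → run G
t=21: ready={D,F,G,H} → run G
t=22: ready={D,F,H} → run D
t=23: ready={D,F,H} → run D
t=24: ready={D,F,H} → run D
t=25: ready={D,F,H} → run D
t=26: ready={F,H} → run H
t=27: ready={F,H} → run H
t=28: ready={F,H} → run H
t=29: ready={F,H} → run H
t=30: ready={F,H} → run H
t=31: ready={F} → run F
t=32: ready={F} → run F
t=33: ready={F} → run F
t=34: ready={F} → run F
t=35: ready={F} → run F
t=36: ready={F} → run F
t=37: ready={F} → run F
t=38: (idle)
t=39: (idle)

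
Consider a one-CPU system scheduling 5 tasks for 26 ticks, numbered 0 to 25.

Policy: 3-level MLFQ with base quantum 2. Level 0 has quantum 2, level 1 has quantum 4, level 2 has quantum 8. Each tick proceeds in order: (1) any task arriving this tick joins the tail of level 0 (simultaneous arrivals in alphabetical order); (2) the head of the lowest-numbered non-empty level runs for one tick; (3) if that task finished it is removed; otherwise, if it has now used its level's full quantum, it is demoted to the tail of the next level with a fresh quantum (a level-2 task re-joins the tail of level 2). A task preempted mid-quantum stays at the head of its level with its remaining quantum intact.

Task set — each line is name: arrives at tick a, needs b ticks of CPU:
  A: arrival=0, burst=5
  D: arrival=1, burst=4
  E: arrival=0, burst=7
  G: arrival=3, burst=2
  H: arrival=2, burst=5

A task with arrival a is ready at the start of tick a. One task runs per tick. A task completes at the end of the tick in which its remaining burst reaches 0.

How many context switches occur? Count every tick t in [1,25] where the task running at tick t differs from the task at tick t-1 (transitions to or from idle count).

t=0: L0/L1/L2 = AE/-/- → run A
t=1: L0/L1/L2 = AED/-/- → run A
t=2: L0/L1/L2 = EDH/A/- → run E
t=3: L0/L1/L2 = EDHG/A/- → run E
t=4: L0/L1/L2 = DHG/AE/- → run D
t=5: L0/L1/L2 = DHG/AE/- → run D
t=6: L0/L1/L2 = HG/AED/- → run H
t=7: L0/L1/L2 = HG/AED/- → run H
t=8: L0/L1/L2 = G/AEDH/- → run G
t=9: L0/L1/L2 = G/AEDH/- → run G
t=10: L0/L1/L2 = -/AEDH/- → run A
t=11: L0/L1/L2 = -/AEDH/- → run A
t=12: L0/L1/L2 = -/AEDH/- → run A
t=13: L0/L1/L2 = -/EDH/- → run E
t=14: L0/L1/L2 = -/EDH/- → run E
t=15: L0/L1/L2 = -/EDH/- → run E
t=16: L0/L1/L2 = -/EDH/- → run E
t=17: L0/L1/L2 = -/DH/E → run D
t=18: L0/L1/L2 = -/DH/E → run D
t=19: L0/L1/L2 = -/H/E → run H
t=20: L0/L1/L2 = -/H/E → run H
t=21: L0/L1/L2 = -/H/E → run H
t=22: L0/L1/L2 = -/-/E → run E
t=23: (idle)
t=24: (idle)
t=25: (idle)

context switches = 10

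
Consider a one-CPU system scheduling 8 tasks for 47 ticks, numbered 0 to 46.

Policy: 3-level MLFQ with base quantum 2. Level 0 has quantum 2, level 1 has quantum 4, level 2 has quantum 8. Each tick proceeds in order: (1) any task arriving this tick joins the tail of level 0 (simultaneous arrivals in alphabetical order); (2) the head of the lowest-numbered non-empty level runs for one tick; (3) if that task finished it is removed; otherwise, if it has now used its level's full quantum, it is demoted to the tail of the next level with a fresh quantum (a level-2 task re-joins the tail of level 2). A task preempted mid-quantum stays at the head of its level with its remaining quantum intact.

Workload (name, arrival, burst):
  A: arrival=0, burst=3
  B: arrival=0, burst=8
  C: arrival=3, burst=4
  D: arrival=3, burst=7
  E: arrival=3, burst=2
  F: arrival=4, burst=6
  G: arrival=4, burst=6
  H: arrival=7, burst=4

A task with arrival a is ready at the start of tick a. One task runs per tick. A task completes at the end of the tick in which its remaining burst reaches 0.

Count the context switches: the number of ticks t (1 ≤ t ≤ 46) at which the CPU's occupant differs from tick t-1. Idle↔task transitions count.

context switches = 17

t=0: L0/L1/L2 = AB/-/- → run A
t=1: L0/L1/L2 = AB/-/- → run A
t=2: L0/L1/L2 = B/A/- → run B
t=3: L0/L1/L2 = BCDE/A/- → run B
t=4: L0/L1/L2 = CDEFG/AB/- → run C
t=5: L0/L1/L2 = CDEFG/AB/- → run C
t=6: L0/L1/L2 = DEFG/ABC/- → run D
t=7: L0/L1/L2 = DEFGH/ABC/- → run D
t=8: L0/L1/L2 = EFGH/ABCD/- → run E
t=9: L0/L1/L2 = EFGH/ABCD/- → run E
t=10: L0/L1/L2 = FGH/ABCD/- → run F
t=11: L0/L1/L2 = FGH/ABCD/- → run F
t=12: L0/L1/L2 = GH/ABCDF/- → run G
t=13: L0/L1/L2 = GH/ABCDF/- → run G
t=14: L0/L1/L2 = H/ABCDFG/- → run H
t=15: L0/L1/L2 = H/ABCDFG/- → run H
t=16: L0/L1/L2 = -/ABCDFGH/- → run A
t=17: L0/L1/L2 = -/BCDFGH/- → run B
t=18: L0/L1/L2 = -/BCDFGH/- → run B
t=19: L0/L1/L2 = -/BCDFGH/- → run B
t=20: L0/L1/L2 = -/BCDFGH/- → run B
t=21: L0/L1/L2 = -/CDFGH/B → run C
t=22: L0/L1/L2 = -/CDFGH/B → run C
t=23: L0/L1/L2 = -/DFGH/B → run D
t=24: L0/L1/L2 = -/DFGH/B → run D
t=25: L0/L1/L2 = -/DFGH/B → run D
t=26: L0/L1/L2 = -/DFGH/B → run D
t=27: L0/L1/L2 = -/FGH/BD → run F
t=28: L0/L1/L2 = -/FGH/BD → run F
t=29: L0/L1/L2 = -/FGH/BD → run F
t=30: L0/L1/L2 = -/FGH/BD → run F
t=31: L0/L1/L2 = -/GH/BD → run G
t=32: L0/L1/L2 = -/GH/BD → run G
t=33: L0/L1/L2 = -/GH/BD → run G
t=34: L0/L1/L2 = -/GH/BD → run G
t=35: L0/L1/L2 = -/H/BD → run H
t=36: L0/L1/L2 = -/H/BD → run H
t=37: L0/L1/L2 = -/-/BD → run B
t=38: L0/L1/L2 = -/-/BD → run B
t=39: L0/L1/L2 = -/-/D → run D
t=40: (idle)
t=41: (idle)
t=42: (idle)
t=43: (idle)
t=44: (idle)
t=45: (idle)
t=46: (idle)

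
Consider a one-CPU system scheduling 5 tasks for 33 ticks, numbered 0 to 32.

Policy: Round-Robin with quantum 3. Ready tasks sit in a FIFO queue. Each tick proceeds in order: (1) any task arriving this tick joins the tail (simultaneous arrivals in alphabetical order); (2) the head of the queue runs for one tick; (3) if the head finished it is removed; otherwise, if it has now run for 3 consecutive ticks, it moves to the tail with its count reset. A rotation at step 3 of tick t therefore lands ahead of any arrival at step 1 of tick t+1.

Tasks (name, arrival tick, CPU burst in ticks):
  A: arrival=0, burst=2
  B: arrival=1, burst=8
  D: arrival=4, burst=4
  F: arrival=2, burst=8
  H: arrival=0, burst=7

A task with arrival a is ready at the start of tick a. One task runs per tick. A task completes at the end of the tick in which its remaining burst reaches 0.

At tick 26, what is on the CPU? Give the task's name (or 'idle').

t=0: queue=[A,H] q_used=0 → run A
t=1: queue=[A,H,B] q_used=1 → run A
t=2: queue=[H,B,F] q_used=0 → run H
t=3: queue=[H,B,F] q_used=1 → run H
t=4: queue=[H,B,F,D] q_used=2 → run H
t=5: queue=[B,F,D,H] q_used=0 → run B
t=6: queue=[B,F,D,H] q_used=1 → run B
t=7: queue=[B,F,D,H] q_used=2 → run B
t=8: queue=[F,D,H,B] q_used=0 → run F
t=9: queue=[F,D,H,B] q_used=1 → run F
t=10: queue=[F,D,H,B] q_used=2 → run F
t=11: queue=[D,H,B,F] q_used=0 → run D
t=12: queue=[D,H,B,F] q_used=1 → run D
t=13: queue=[D,H,B,F] q_used=2 → run D
t=14: queue=[H,B,F,D] q_used=0 → run H
t=15: queue=[H,B,F,D] q_used=1 → run H
t=16: queue=[H,B,F,D] q_used=2 → run H
t=17: queue=[B,F,D,H] q_used=0 → run B
t=18: queue=[B,F,D,H] q_used=1 → run B
t=19: queue=[B,F,D,H] q_used=2 → run B
t=20: queue=[F,D,H,B] q_used=0 → run F
t=21: queue=[F,D,H,B] q_used=1 → run F
t=22: queue=[F,D,H,B] q_used=2 → run F
t=23: queue=[D,H,B,F] q_used=0 → run D
t=24: queue=[H,B,F] q_used=0 → run H
t=25: queue=[B,F] q_used=0 → run B
t=26: queue=[B,F] q_used=1 → run B
t=27: queue=[F] q_used=0 → run F
t=28: queue=[F] q_used=1 → run F
t=29: (idle)
t=30: (idle)
t=31: (idle)
t=32: (idle)

running at tick 26 = B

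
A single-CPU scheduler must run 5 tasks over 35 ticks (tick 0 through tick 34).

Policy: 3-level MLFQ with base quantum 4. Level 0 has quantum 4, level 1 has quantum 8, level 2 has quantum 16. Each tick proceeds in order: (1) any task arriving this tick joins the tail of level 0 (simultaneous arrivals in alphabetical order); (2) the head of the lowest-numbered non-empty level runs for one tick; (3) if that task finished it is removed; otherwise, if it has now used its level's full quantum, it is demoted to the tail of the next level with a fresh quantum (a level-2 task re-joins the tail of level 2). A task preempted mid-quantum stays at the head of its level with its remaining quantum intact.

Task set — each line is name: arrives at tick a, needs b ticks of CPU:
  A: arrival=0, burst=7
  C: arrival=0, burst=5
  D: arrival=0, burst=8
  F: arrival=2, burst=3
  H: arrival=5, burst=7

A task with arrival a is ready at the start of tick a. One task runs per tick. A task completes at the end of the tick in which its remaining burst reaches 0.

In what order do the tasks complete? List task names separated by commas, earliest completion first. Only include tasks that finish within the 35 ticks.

completion order = F, A, C, D, H

t=0: L0/L1/L2 = ACD/-/- → run A
t=1: L0/L1/L2 = ACD/-/- → run A
t=2: L0/L1/L2 = ACDF/-/- → run A
t=3: L0/L1/L2 = ACDF/-/- → run A
t=4: L0/L1/L2 = CDF/A/- → run C
t=5: L0/L1/L2 = CDFH/A/- → run C
t=6: L0/L1/L2 = CDFH/A/- → run C
t=7: L0/L1/L2 = CDFH/A/- → run C
t=8: L0/L1/L2 = DFH/AC/- → run D
t=9: L0/L1/L2 = DFH/AC/- → run D
t=10: L0/L1/L2 = DFH/AC/- → run D
t=11: L0/L1/L2 = DFH/AC/- → run D
t=12: L0/L1/L2 = FH/ACD/- → run F
t=13: L0/L1/L2 = FH/ACD/- → run F
t=14: L0/L1/L2 = FH/ACD/- → run F
t=15: L0/L1/L2 = H/ACD/- → run H
t=16: L0/L1/L2 = H/ACD/- → run H
t=17: L0/L1/L2 = H/ACD/- → run H
t=18: L0/L1/L2 = H/ACD/- → run H
t=19: L0/L1/L2 = -/ACDH/- → run A
t=20: L0/L1/L2 = -/ACDH/- → run A
t=21: L0/L1/L2 = -/ACDH/- → run A
t=22: L0/L1/L2 = -/CDH/- → run C
t=23: L0/L1/L2 = -/DH/- → run D
t=24: L0/L1/L2 = -/DH/- → run D
t=25: L0/L1/L2 = -/DH/- → run D
t=26: L0/L1/L2 = -/DH/- → run D
t=27: L0/L1/L2 = -/H/- → run H
t=28: L0/L1/L2 = -/H/- → run H
t=29: L0/L1/L2 = -/H/- → run H
t=30: (idle)
t=31: (idle)
t=32: (idle)
t=33: (idle)
t=34: (idle)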